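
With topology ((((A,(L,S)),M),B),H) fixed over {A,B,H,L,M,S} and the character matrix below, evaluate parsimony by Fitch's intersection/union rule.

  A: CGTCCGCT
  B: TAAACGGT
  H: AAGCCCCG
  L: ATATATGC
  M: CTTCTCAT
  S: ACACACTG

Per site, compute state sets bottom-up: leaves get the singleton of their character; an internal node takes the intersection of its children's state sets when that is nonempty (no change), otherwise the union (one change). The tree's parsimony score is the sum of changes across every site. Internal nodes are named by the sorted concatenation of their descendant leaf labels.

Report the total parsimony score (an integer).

[col 0] LS: children L:{A}, S:{A} ∩→ {A}; cost 0
[col 0] ALS: children A:{C}, LS:{A} ∪→ {A,C}; cost 1
[col 0] ALMS: children ALS:{A,C}, M:{C} ∩→ {C}; cost 0
[col 0] ABLMS: children ALMS:{C}, B:{T} ∪→ {C,T}; cost 1
[col 0] ABHLMS: children ABLMS:{C,T}, H:{A} ∪→ {A,C,T}; cost 1
[col 1] LS: children L:{T}, S:{C} ∪→ {C,T}; cost 1
[col 1] ALS: children A:{G}, LS:{C,T} ∪→ {C,G,T}; cost 1
[col 1] ALMS: children ALS:{C,G,T}, M:{T} ∩→ {T}; cost 0
[col 1] ABLMS: children ALMS:{T}, B:{A} ∪→ {A,T}; cost 1
[col 1] ABHLMS: children ABLMS:{A,T}, H:{A} ∩→ {A}; cost 0
[col 2] LS: children L:{A}, S:{A} ∩→ {A}; cost 0
[col 2] ALS: children A:{T}, LS:{A} ∪→ {A,T}; cost 1
[col 2] ALMS: children ALS:{A,T}, M:{T} ∩→ {T}; cost 0
[col 2] ABLMS: children ALMS:{T}, B:{A} ∪→ {A,T}; cost 1
[col 2] ABHLMS: children ABLMS:{A,T}, H:{G} ∪→ {A,G,T}; cost 1
[col 3] LS: children L:{T}, S:{C} ∪→ {C,T}; cost 1
[col 3] ALS: children A:{C}, LS:{C,T} ∩→ {C}; cost 0
[col 3] ALMS: children ALS:{C}, M:{C} ∩→ {C}; cost 0
[col 3] ABLMS: children ALMS:{C}, B:{A} ∪→ {A,C}; cost 1
[col 3] ABHLMS: children ABLMS:{A,C}, H:{C} ∩→ {C}; cost 0
[col 4] LS: children L:{A}, S:{A} ∩→ {A}; cost 0
[col 4] ALS: children A:{C}, LS:{A} ∪→ {A,C}; cost 1
[col 4] ALMS: children ALS:{A,C}, M:{T} ∪→ {A,C,T}; cost 1
[col 4] ABLMS: children ALMS:{A,C,T}, B:{C} ∩→ {C}; cost 0
[col 4] ABHLMS: children ABLMS:{C}, H:{C} ∩→ {C}; cost 0
[col 5] LS: children L:{T}, S:{C} ∪→ {C,T}; cost 1
[col 5] ALS: children A:{G}, LS:{C,T} ∪→ {C,G,T}; cost 1
[col 5] ALMS: children ALS:{C,G,T}, M:{C} ∩→ {C}; cost 0
[col 5] ABLMS: children ALMS:{C}, B:{G} ∪→ {C,G}; cost 1
[col 5] ABHLMS: children ABLMS:{C,G}, H:{C} ∩→ {C}; cost 0
[col 6] LS: children L:{G}, S:{T} ∪→ {G,T}; cost 1
[col 6] ALS: children A:{C}, LS:{G,T} ∪→ {C,G,T}; cost 1
[col 6] ALMS: children ALS:{C,G,T}, M:{A} ∪→ {A,C,G,T}; cost 1
[col 6] ABLMS: children ALMS:{A,C,G,T}, B:{G} ∩→ {G}; cost 0
[col 6] ABHLMS: children ABLMS:{G}, H:{C} ∪→ {C,G}; cost 1
[col 7] LS: children L:{C}, S:{G} ∪→ {C,G}; cost 1
[col 7] ALS: children A:{T}, LS:{C,G} ∪→ {C,G,T}; cost 1
[col 7] ALMS: children ALS:{C,G,T}, M:{T} ∩→ {T}; cost 0
[col 7] ABLMS: children ALMS:{T}, B:{T} ∩→ {T}; cost 0
[col 7] ABHLMS: children ABLMS:{T}, H:{G} ∪→ {G,T}; cost 1
per-site changes: [3, 3, 3, 2, 2, 3, 4, 3]; total = 23

23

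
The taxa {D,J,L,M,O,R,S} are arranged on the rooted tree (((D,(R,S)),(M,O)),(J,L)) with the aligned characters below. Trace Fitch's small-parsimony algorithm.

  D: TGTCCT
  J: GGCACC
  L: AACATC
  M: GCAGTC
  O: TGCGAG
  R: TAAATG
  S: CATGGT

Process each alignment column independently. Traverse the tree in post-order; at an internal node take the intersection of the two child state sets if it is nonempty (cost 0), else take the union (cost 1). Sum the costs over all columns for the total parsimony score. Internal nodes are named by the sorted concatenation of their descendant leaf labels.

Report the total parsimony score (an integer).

site 0, node RS: R={T} ∪ S={C} → {C,T} (+1)
site 0, node DRS: D={T} ∩ RS={C,T} → {T} (+0)
site 0, node MO: M={G} ∪ O={T} → {G,T} (+1)
site 0, node DMORS: DRS={T} ∩ MO={G,T} → {T} (+0)
site 0, node JL: J={G} ∪ L={A} → {A,G} (+1)
site 0, node DJLMORS: DMORS={T} ∪ JL={A,G} → {A,G,T} (+1)
site 1, node RS: R={A} ∩ S={A} → {A} (+0)
site 1, node DRS: D={G} ∪ RS={A} → {A,G} (+1)
site 1, node MO: M={C} ∪ O={G} → {C,G} (+1)
site 1, node DMORS: DRS={A,G} ∩ MO={C,G} → {G} (+0)
site 1, node JL: J={G} ∪ L={A} → {A,G} (+1)
site 1, node DJLMORS: DMORS={G} ∩ JL={A,G} → {G} (+0)
site 2, node RS: R={A} ∪ S={T} → {A,T} (+1)
site 2, node DRS: D={T} ∩ RS={A,T} → {T} (+0)
site 2, node MO: M={A} ∪ O={C} → {A,C} (+1)
site 2, node DMORS: DRS={T} ∪ MO={A,C} → {A,C,T} (+1)
site 2, node JL: J={C} ∩ L={C} → {C} (+0)
site 2, node DJLMORS: DMORS={A,C,T} ∩ JL={C} → {C} (+0)
site 3, node RS: R={A} ∪ S={G} → {A,G} (+1)
site 3, node DRS: D={C} ∪ RS={A,G} → {A,C,G} (+1)
site 3, node MO: M={G} ∩ O={G} → {G} (+0)
site 3, node DMORS: DRS={A,C,G} ∩ MO={G} → {G} (+0)
site 3, node JL: J={A} ∩ L={A} → {A} (+0)
site 3, node DJLMORS: DMORS={G} ∪ JL={A} → {A,G} (+1)
site 4, node RS: R={T} ∪ S={G} → {G,T} (+1)
site 4, node DRS: D={C} ∪ RS={G,T} → {C,G,T} (+1)
site 4, node MO: M={T} ∪ O={A} → {A,T} (+1)
site 4, node DMORS: DRS={C,G,T} ∩ MO={A,T} → {T} (+0)
site 4, node JL: J={C} ∪ L={T} → {C,T} (+1)
site 4, node DJLMORS: DMORS={T} ∩ JL={C,T} → {T} (+0)
site 5, node RS: R={G} ∪ S={T} → {G,T} (+1)
site 5, node DRS: D={T} ∩ RS={G,T} → {T} (+0)
site 5, node MO: M={C} ∪ O={G} → {C,G} (+1)
site 5, node DMORS: DRS={T} ∪ MO={C,G} → {C,G,T} (+1)
site 5, node JL: J={C} ∩ L={C} → {C} (+0)
site 5, node DJLMORS: DMORS={C,G,T} ∩ JL={C} → {C} (+0)
per-site changes: [4, 3, 3, 3, 4, 3]; total = 20

20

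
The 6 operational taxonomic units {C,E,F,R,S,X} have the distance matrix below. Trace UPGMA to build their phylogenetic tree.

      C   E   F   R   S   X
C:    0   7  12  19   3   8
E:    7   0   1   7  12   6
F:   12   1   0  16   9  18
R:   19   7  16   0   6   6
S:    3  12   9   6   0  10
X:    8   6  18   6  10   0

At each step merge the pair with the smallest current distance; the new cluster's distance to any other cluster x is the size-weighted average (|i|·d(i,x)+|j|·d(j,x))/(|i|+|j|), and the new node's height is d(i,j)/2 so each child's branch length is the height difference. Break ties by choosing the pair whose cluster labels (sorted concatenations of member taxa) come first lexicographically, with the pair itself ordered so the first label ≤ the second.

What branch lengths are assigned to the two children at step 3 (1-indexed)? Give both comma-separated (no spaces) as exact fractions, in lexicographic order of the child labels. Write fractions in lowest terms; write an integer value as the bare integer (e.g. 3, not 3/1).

iteration 1: select E,F (d=1); attach at lengths (1/2, 1/2); label the merged cluster EF
  updated: d(C,EF)=19/2, d(EF,R)=23/2, d(EF,S)=21/2, d(EF,X)=12
iteration 2: select C,S (d=3); attach at lengths (3/2, 3/2); label the merged cluster CS
  updated: d(CS,EF)=10, d(CS,R)=25/2, d(CS,X)=9
iteration 3: select R,X (d=6); attach at lengths (3, 3); label the merged cluster RX
  updated: d(CS,RX)=43/4, d(EF,RX)=47/4
iteration 4: select CS,EF (d=10); attach at lengths (7/2, 9/2); label the merged cluster CEFS
  updated: d(CEFS,RX)=45/4
iteration 5: select CEFS,RX (d=45/4); attach at lengths (5/8, 21/8); label the merged cluster CEFRSX
final tree: (((C:3/2,S:3/2):7/2,(E:1/2,F:1/2):9/2):5/8,(R:3,X:3):21/8)
total length: 85/4

3,3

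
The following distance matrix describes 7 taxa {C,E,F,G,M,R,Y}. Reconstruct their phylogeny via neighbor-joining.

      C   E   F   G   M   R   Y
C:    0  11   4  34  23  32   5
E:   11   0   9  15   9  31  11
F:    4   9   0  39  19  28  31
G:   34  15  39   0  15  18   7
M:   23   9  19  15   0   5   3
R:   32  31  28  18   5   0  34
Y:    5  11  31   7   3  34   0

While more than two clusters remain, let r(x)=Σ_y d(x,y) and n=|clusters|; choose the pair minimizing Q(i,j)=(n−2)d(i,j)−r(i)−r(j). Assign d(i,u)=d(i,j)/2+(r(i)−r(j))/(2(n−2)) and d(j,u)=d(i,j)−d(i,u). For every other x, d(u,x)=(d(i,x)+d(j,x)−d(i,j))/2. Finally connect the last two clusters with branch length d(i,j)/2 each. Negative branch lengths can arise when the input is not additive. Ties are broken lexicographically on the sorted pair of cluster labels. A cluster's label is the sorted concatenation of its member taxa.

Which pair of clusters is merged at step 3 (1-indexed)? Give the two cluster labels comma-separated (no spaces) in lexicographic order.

iteration 1: select C,F (d=4, Q=-219); attach at lengths (-1/10, 41/10); label the merged cluster CF
  updated: d(CF,E)=8, d(CF,G)=69/2, d(CF,M)=19, d(CF,R)=28, d(CF,Y)=16
iteration 2: select CF,E (d=8, Q=-295/2); attach at lengths (127/16, 1/16); label the merged cluster CEF
  updated: d(CEF,G)=83/4, d(CEF,M)=10, d(CEF,R)=51/2, d(CEF,Y)=19/2
iteration 3: select M,R (d=5, Q=-201/2); attach at lengths (-23/4, 43/4); label the merged cluster MR
  updated: d(CEF,MR)=61/4, d(G,MR)=14, d(MR,Y)=16
iteration 4: select CEF,MR (d=61/4, Q=-241/4); attach at lengths (123/16, 121/16); label the merged cluster CEFMR
  updated: d(CEFMR,G)=39/4, d(CEFMR,Y)=41/8
iteration 5: select CEFMR,G (d=39/4, Q=-175/8); attach at lengths (63/16, 93/16); label the merged cluster CEFGMR
  updated: d(CEFGMR,Y)=19/16
iteration 6: select CEFGMR,Y (d=19/16); attach at lengths (19/32, 19/32); label the merged cluster CEFGMRY
final tree: (((((C:-1/10,F:41/10):127/16,E:1/16):123/16,(M:-23/4,R:43/4):121/16):63/16,G:93/16):19/32,Y:19/32)
total length: 691/16

M,R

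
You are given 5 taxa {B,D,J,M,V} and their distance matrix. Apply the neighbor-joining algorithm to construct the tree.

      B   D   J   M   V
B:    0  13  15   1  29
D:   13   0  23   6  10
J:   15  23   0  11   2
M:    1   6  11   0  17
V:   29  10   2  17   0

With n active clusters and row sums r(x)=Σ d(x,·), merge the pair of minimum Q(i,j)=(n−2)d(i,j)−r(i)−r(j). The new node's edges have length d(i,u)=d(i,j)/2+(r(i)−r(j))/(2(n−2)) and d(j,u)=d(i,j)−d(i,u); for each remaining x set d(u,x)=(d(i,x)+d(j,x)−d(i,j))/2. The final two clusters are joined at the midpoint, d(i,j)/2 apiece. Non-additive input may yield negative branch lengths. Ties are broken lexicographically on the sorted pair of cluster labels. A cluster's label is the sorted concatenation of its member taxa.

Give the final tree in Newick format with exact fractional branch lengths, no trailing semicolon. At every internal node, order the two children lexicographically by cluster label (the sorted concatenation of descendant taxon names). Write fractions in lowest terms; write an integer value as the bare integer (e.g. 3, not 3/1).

(((B:17/4,M:-13/4):5,D:4):23/4,(J:-1/6,V:13/6):23/4)

step 1: merge (J,V) at d=2, Q=-103; branch lengths J→-1/6, V→13/6; new cluster JV
  updated: d(B,JV)=21, d(D,JV)=31/2, d(JV,M)=13
step 2: merge (B,M) at d=1, Q=-53; branch lengths B→17/4, M→-13/4; new cluster BM
  updated: d(BM,D)=9, d(BM,JV)=33/2
step 3: merge (BM,D) at d=9, Q=-41; branch lengths BM→5, D→4; new cluster BDM
  updated: d(BDM,JV)=23/2
step 4: merge (BDM,JV) at d=23/2; branch lengths BDM→23/4, JV→23/4; new cluster BDJMV
final tree: (((B:17/4,M:-13/4):5,D:4):23/4,(J:-1/6,V:13/6):23/4)
total length: 47/2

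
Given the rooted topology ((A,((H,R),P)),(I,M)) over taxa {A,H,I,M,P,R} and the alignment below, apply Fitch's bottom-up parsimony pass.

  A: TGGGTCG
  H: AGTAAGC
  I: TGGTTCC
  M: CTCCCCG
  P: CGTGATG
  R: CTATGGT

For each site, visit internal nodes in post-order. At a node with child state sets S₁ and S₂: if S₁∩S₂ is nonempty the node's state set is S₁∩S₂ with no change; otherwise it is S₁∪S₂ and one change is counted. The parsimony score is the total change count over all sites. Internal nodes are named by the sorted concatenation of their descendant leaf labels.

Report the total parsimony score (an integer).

20

HR@0: {A} ∪ {C} = {A,C} (union, +1)
HPR@0: {A,C} ∩ {C} = {C} (intersection, +0)
AHPR@0: {T} ∪ {C} = {C,T} (union, +1)
IM@0: {T} ∪ {C} = {C,T} (union, +1)
AHIMPR@0: {C,T} ∩ {C,T} = {C,T} (intersection, +0)
HR@1: {G} ∪ {T} = {G,T} (union, +1)
HPR@1: {G,T} ∩ {G} = {G} (intersection, +0)
AHPR@1: {G} ∩ {G} = {G} (intersection, +0)
IM@1: {G} ∪ {T} = {G,T} (union, +1)
AHIMPR@1: {G} ∩ {G,T} = {G} (intersection, +0)
HR@2: {T} ∪ {A} = {A,T} (union, +1)
HPR@2: {A,T} ∩ {T} = {T} (intersection, +0)
AHPR@2: {G} ∪ {T} = {G,T} (union, +1)
IM@2: {G} ∪ {C} = {C,G} (union, +1)
AHIMPR@2: {G,T} ∩ {C,G} = {G} (intersection, +0)
HR@3: {A} ∪ {T} = {A,T} (union, +1)
HPR@3: {A,T} ∪ {G} = {A,G,T} (union, +1)
AHPR@3: {G} ∩ {A,G,T} = {G} (intersection, +0)
IM@3: {T} ∪ {C} = {C,T} (union, +1)
AHIMPR@3: {G} ∪ {C,T} = {C,G,T} (union, +1)
HR@4: {A} ∪ {G} = {A,G} (union, +1)
HPR@4: {A,G} ∩ {A} = {A} (intersection, +0)
AHPR@4: {T} ∪ {A} = {A,T} (union, +1)
IM@4: {T} ∪ {C} = {C,T} (union, +1)
AHIMPR@4: {A,T} ∩ {C,T} = {T} (intersection, +0)
HR@5: {G} ∩ {G} = {G} (intersection, +0)
HPR@5: {G} ∪ {T} = {G,T} (union, +1)
AHPR@5: {C} ∪ {G,T} = {C,G,T} (union, +1)
IM@5: {C} ∩ {C} = {C} (intersection, +0)
AHIMPR@5: {C,G,T} ∩ {C} = {C} (intersection, +0)
HR@6: {C} ∪ {T} = {C,T} (union, +1)
HPR@6: {C,T} ∪ {G} = {C,G,T} (union, +1)
AHPR@6: {G} ∩ {C,G,T} = {G} (intersection, +0)
IM@6: {C} ∪ {G} = {C,G} (union, +1)
AHIMPR@6: {G} ∩ {C,G} = {G} (intersection, +0)
per-site changes: [3, 2, 3, 4, 3, 2, 3]; total = 20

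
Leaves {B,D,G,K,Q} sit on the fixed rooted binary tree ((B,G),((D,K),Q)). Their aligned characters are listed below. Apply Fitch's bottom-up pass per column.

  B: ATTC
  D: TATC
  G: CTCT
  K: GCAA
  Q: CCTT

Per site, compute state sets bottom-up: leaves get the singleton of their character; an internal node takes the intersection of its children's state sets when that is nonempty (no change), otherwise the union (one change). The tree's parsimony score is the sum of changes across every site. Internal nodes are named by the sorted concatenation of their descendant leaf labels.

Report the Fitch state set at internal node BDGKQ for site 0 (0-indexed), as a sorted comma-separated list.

BG@0: {A} ∪ {C} = {A,C} (union, +1)
DK@0: {T} ∪ {G} = {G,T} (union, +1)
DKQ@0: {G,T} ∪ {C} = {C,G,T} (union, +1)
BDGKQ@0: {A,C} ∩ {C,G,T} = {C} (intersection, +0)
BG@1: {T} ∩ {T} = {T} (intersection, +0)
DK@1: {A} ∪ {C} = {A,C} (union, +1)
DKQ@1: {A,C} ∩ {C} = {C} (intersection, +0)
BDGKQ@1: {T} ∪ {C} = {C,T} (union, +1)
BG@2: {T} ∪ {C} = {C,T} (union, +1)
DK@2: {T} ∪ {A} = {A,T} (union, +1)
DKQ@2: {A,T} ∩ {T} = {T} (intersection, +0)
BDGKQ@2: {C,T} ∩ {T} = {T} (intersection, +0)
BG@3: {C} ∪ {T} = {C,T} (union, +1)
DK@3: {C} ∪ {A} = {A,C} (union, +1)
DKQ@3: {A,C} ∪ {T} = {A,C,T} (union, +1)
BDGKQ@3: {C,T} ∩ {A,C,T} = {C,T} (intersection, +0)
per-site changes: [3, 2, 2, 3]; total = 10

C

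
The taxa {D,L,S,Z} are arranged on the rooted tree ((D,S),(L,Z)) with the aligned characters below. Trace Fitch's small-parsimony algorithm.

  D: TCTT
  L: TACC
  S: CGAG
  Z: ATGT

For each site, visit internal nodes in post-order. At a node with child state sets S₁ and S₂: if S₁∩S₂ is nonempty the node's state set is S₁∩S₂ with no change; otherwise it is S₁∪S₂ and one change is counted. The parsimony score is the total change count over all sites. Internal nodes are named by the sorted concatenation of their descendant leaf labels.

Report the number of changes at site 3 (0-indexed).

site 0, node DS: D={T} ∪ S={C} → {C,T} (+1)
site 0, node LZ: L={T} ∪ Z={A} → {A,T} (+1)
site 0, node DLSZ: DS={C,T} ∩ LZ={A,T} → {T} (+0)
site 1, node DS: D={C} ∪ S={G} → {C,G} (+1)
site 1, node LZ: L={A} ∪ Z={T} → {A,T} (+1)
site 1, node DLSZ: DS={C,G} ∪ LZ={A,T} → {A,C,G,T} (+1)
site 2, node DS: D={T} ∪ S={A} → {A,T} (+1)
site 2, node LZ: L={C} ∪ Z={G} → {C,G} (+1)
site 2, node DLSZ: DS={A,T} ∪ LZ={C,G} → {A,C,G,T} (+1)
site 3, node DS: D={T} ∪ S={G} → {G,T} (+1)
site 3, node LZ: L={C} ∪ Z={T} → {C,T} (+1)
site 3, node DLSZ: DS={G,T} ∩ LZ={C,T} → {T} (+0)
per-site changes: [2, 3, 3, 2]; total = 10

2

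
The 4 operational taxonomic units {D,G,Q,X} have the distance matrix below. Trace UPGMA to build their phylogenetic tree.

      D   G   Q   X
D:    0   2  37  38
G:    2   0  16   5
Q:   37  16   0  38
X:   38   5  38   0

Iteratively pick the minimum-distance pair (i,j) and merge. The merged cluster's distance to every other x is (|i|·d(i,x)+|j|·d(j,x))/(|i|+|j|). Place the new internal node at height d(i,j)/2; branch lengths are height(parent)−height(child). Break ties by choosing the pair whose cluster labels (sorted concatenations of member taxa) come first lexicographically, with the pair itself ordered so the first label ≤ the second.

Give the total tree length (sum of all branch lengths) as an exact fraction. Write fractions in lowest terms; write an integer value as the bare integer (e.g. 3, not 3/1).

iteration 1: select D,G (d=2); attach at lengths (1, 1); label the merged cluster DG
  updated: d(DG,Q)=53/2, d(DG,X)=43/2
iteration 2: select DG,X (d=43/2); attach at lengths (39/4, 43/4); label the merged cluster DGX
  updated: d(DGX,Q)=91/3
iteration 3: select DGX,Q (d=91/3); attach at lengths (53/12, 91/6); label the merged cluster DGQX
final tree: (((D:1,G:1):39/4,X:43/4):53/12,Q:91/6)
total length: 505/12

505/12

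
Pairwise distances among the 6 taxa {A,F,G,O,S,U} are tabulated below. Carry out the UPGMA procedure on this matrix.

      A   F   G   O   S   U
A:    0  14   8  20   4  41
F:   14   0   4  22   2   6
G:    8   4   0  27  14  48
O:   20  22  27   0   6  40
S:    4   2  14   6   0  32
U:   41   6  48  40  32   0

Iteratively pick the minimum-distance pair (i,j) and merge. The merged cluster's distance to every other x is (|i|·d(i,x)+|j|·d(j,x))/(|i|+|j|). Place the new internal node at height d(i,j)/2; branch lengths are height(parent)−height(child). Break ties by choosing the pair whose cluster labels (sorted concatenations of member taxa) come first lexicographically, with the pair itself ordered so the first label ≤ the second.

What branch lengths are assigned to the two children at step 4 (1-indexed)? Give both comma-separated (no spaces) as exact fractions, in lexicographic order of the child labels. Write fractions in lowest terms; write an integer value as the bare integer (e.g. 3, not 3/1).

step 1: merge (F,S) at d=2; branch lengths F→1, S→1; new cluster FS
  updated: d(A,FS)=9, d(FS,G)=9, d(FS,O)=14, d(FS,U)=19
step 2: merge (A,G) at d=8; branch lengths A→4, G→4; new cluster AG
  updated: d(AG,FS)=9, d(AG,O)=47/2, d(AG,U)=89/2
step 3: merge (AG,FS) at d=9; branch lengths AG→1/2, FS→7/2; new cluster AFGS
  updated: d(AFGS,O)=75/4, d(AFGS,U)=127/4
step 4: merge (AFGS,O) at d=75/4; branch lengths AFGS→39/8, O→75/8; new cluster AFGOS
  updated: d(AFGOS,U)=167/5
step 5: merge (AFGOS,U) at d=167/5; branch lengths AFGOS→293/40, U→167/10; new cluster AFGOSU
final tree: ((((A:4,G:4):1/2,(F:1,S:1):7/2):39/8,O:75/8):293/40,U:167/10)
total length: 2091/40

39/8,75/8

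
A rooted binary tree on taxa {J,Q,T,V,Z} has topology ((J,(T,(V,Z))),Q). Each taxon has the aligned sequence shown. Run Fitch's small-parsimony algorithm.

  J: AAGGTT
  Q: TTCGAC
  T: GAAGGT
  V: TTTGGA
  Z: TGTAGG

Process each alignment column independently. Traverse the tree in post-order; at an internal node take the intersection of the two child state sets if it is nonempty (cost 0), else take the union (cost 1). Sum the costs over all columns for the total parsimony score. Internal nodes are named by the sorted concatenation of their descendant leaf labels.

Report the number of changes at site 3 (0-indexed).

site 0, node VZ: V={T} ∩ Z={T} → {T} (+0)
site 0, node TVZ: T={G} ∪ VZ={T} → {G,T} (+1)
site 0, node JTVZ: J={A} ∪ TVZ={G,T} → {A,G,T} (+1)
site 0, node JQTVZ: JTVZ={A,G,T} ∩ Q={T} → {T} (+0)
site 1, node VZ: V={T} ∪ Z={G} → {G,T} (+1)
site 1, node TVZ: T={A} ∪ VZ={G,T} → {A,G,T} (+1)
site 1, node JTVZ: J={A} ∩ TVZ={A,G,T} → {A} (+0)
site 1, node JQTVZ: JTVZ={A} ∪ Q={T} → {A,T} (+1)
site 2, node VZ: V={T} ∩ Z={T} → {T} (+0)
site 2, node TVZ: T={A} ∪ VZ={T} → {A,T} (+1)
site 2, node JTVZ: J={G} ∪ TVZ={A,T} → {A,G,T} (+1)
site 2, node JQTVZ: JTVZ={A,G,T} ∪ Q={C} → {A,C,G,T} (+1)
site 3, node VZ: V={G} ∪ Z={A} → {A,G} (+1)
site 3, node TVZ: T={G} ∩ VZ={A,G} → {G} (+0)
site 3, node JTVZ: J={G} ∩ TVZ={G} → {G} (+0)
site 3, node JQTVZ: JTVZ={G} ∩ Q={G} → {G} (+0)
site 4, node VZ: V={G} ∩ Z={G} → {G} (+0)
site 4, node TVZ: T={G} ∩ VZ={G} → {G} (+0)
site 4, node JTVZ: J={T} ∪ TVZ={G} → {G,T} (+1)
site 4, node JQTVZ: JTVZ={G,T} ∪ Q={A} → {A,G,T} (+1)
site 5, node VZ: V={A} ∪ Z={G} → {A,G} (+1)
site 5, node TVZ: T={T} ∪ VZ={A,G} → {A,G,T} (+1)
site 5, node JTVZ: J={T} ∩ TVZ={A,G,T} → {T} (+0)
site 5, node JQTVZ: JTVZ={T} ∪ Q={C} → {C,T} (+1)
per-site changes: [2, 3, 3, 1, 2, 3]; total = 14

1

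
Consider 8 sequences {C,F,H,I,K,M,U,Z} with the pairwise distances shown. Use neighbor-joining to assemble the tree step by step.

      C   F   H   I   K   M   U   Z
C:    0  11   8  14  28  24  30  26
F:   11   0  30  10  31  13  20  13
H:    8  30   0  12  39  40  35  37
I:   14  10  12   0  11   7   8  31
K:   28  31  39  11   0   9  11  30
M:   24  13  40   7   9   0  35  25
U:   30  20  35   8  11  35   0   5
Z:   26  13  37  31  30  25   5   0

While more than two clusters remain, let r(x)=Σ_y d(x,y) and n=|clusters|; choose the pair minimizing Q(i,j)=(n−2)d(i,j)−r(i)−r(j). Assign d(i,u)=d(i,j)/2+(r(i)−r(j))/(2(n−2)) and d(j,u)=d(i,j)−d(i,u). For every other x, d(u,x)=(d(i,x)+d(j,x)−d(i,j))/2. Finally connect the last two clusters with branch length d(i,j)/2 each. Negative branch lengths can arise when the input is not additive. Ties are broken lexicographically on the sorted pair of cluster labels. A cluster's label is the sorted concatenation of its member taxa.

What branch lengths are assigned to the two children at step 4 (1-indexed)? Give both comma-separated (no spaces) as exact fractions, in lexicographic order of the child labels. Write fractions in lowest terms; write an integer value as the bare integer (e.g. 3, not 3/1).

-7/4,25/4

iteration 1: select C,H (d=8, Q=-294); attach at lengths (-1, 9); label the merged cluster CH
  updated: d(CH,F)=33/2, d(CH,I)=9, d(CH,K)=59/2, d(CH,M)=28, d(CH,U)=57/2, d(CH,Z)=55/2
iteration 2: select U,Z (d=5, Q=-214); attach at lengths (1/10, 49/10); label the merged cluster UZ
  updated: d(CH,UZ)=51/2, d(F,UZ)=14, d(I,UZ)=17, d(K,UZ)=18, d(M,UZ)=55/2
iteration 3: select K,M (d=9, Q=-147); attach at lengths (25/4, 11/4); label the merged cluster KM
  updated: d(CH,KM)=97/4, d(F,KM)=35/2, d(I,KM)=9/2, d(KM,UZ)=73/4
iteration 4: select I,KM (d=9/2, Q=-183/2); attach at lengths (-7/4, 25/4); label the merged cluster IKM
  updated: d(CH,IKM)=115/8, d(F,IKM)=23/2, d(IKM,UZ)=123/8
iteration 5: select CH,IKM (d=115/8, Q=-551/8); attach at lengths (351/32, 109/32); label the merged cluster CHIKM
  updated: d(CHIKM,F)=109/16, d(CHIKM,UZ)=53/4
iteration 6: select CHIKM,F (d=109/16, Q=-545/16); attach at lengths (97/32, 121/32); label the merged cluster CFHIKM
  updated: d(CFHIKM,UZ)=327/32
iteration 7: select CFHIKM,UZ (d=327/32); attach at lengths (327/64, 327/64); label the merged cluster CFHIKMUZ
final tree: ((((C:-1,H:9):351/32,(I:-7/4,(K:25/4,M:11/4):25/4):109/32):97/32,F:121/32):327/64,(U:1/10,Z:49/10):327/64)
total length: 1853/32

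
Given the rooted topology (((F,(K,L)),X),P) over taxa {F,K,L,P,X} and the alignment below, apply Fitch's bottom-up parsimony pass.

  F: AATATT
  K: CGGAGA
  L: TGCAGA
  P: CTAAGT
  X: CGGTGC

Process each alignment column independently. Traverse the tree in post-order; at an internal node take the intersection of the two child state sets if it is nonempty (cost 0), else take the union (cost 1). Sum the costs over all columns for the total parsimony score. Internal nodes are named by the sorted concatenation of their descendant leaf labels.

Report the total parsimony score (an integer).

site 0, node KL: K={C} ∪ L={T} → {C,T} (+1)
site 0, node FKL: F={A} ∪ KL={C,T} → {A,C,T} (+1)
site 0, node FKLX: FKL={A,C,T} ∩ X={C} → {C} (+0)
site 0, node FKLPX: FKLX={C} ∩ P={C} → {C} (+0)
site 1, node KL: K={G} ∩ L={G} → {G} (+0)
site 1, node FKL: F={A} ∪ KL={G} → {A,G} (+1)
site 1, node FKLX: FKL={A,G} ∩ X={G} → {G} (+0)
site 1, node FKLPX: FKLX={G} ∪ P={T} → {G,T} (+1)
site 2, node KL: K={G} ∪ L={C} → {C,G} (+1)
site 2, node FKL: F={T} ∪ KL={C,G} → {C,G,T} (+1)
site 2, node FKLX: FKL={C,G,T} ∩ X={G} → {G} (+0)
site 2, node FKLPX: FKLX={G} ∪ P={A} → {A,G} (+1)
site 3, node KL: K={A} ∩ L={A} → {A} (+0)
site 3, node FKL: F={A} ∩ KL={A} → {A} (+0)
site 3, node FKLX: FKL={A} ∪ X={T} → {A,T} (+1)
site 3, node FKLPX: FKLX={A,T} ∩ P={A} → {A} (+0)
site 4, node KL: K={G} ∩ L={G} → {G} (+0)
site 4, node FKL: F={T} ∪ KL={G} → {G,T} (+1)
site 4, node FKLX: FKL={G,T} ∩ X={G} → {G} (+0)
site 4, node FKLPX: FKLX={G} ∩ P={G} → {G} (+0)
site 5, node KL: K={A} ∩ L={A} → {A} (+0)
site 5, node FKL: F={T} ∪ KL={A} → {A,T} (+1)
site 5, node FKLX: FKL={A,T} ∪ X={C} → {A,C,T} (+1)
site 5, node FKLPX: FKLX={A,C,T} ∩ P={T} → {T} (+0)
per-site changes: [2, 2, 3, 1, 1, 2]; total = 11

11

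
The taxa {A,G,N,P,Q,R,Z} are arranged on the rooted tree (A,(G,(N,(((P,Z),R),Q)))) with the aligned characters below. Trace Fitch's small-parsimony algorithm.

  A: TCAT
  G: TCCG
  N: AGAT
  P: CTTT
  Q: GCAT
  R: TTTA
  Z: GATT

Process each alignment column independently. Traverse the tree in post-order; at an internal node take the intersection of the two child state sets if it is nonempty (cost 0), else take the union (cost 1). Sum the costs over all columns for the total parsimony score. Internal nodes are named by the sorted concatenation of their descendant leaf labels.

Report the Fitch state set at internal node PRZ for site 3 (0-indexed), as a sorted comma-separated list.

A,T

[col 0] PZ: children P:{C}, Z:{G} ∪→ {C,G}; cost 1
[col 0] PRZ: children PZ:{C,G}, R:{T} ∪→ {C,G,T}; cost 1
[col 0] PQRZ: children PRZ:{C,G,T}, Q:{G} ∩→ {G}; cost 0
[col 0] NPQRZ: children N:{A}, PQRZ:{G} ∪→ {A,G}; cost 1
[col 0] GNPQRZ: children G:{T}, NPQRZ:{A,G} ∪→ {A,G,T}; cost 1
[col 0] AGNPQRZ: children A:{T}, GNPQRZ:{A,G,T} ∩→ {T}; cost 0
[col 1] PZ: children P:{T}, Z:{A} ∪→ {A,T}; cost 1
[col 1] PRZ: children PZ:{A,T}, R:{T} ∩→ {T}; cost 0
[col 1] PQRZ: children PRZ:{T}, Q:{C} ∪→ {C,T}; cost 1
[col 1] NPQRZ: children N:{G}, PQRZ:{C,T} ∪→ {C,G,T}; cost 1
[col 1] GNPQRZ: children G:{C}, NPQRZ:{C,G,T} ∩→ {C}; cost 0
[col 1] AGNPQRZ: children A:{C}, GNPQRZ:{C} ∩→ {C}; cost 0
[col 2] PZ: children P:{T}, Z:{T} ∩→ {T}; cost 0
[col 2] PRZ: children PZ:{T}, R:{T} ∩→ {T}; cost 0
[col 2] PQRZ: children PRZ:{T}, Q:{A} ∪→ {A,T}; cost 1
[col 2] NPQRZ: children N:{A}, PQRZ:{A,T} ∩→ {A}; cost 0
[col 2] GNPQRZ: children G:{C}, NPQRZ:{A} ∪→ {A,C}; cost 1
[col 2] AGNPQRZ: children A:{A}, GNPQRZ:{A,C} ∩→ {A}; cost 0
[col 3] PZ: children P:{T}, Z:{T} ∩→ {T}; cost 0
[col 3] PRZ: children PZ:{T}, R:{A} ∪→ {A,T}; cost 1
[col 3] PQRZ: children PRZ:{A,T}, Q:{T} ∩→ {T}; cost 0
[col 3] NPQRZ: children N:{T}, PQRZ:{T} ∩→ {T}; cost 0
[col 3] GNPQRZ: children G:{G}, NPQRZ:{T} ∪→ {G,T}; cost 1
[col 3] AGNPQRZ: children A:{T}, GNPQRZ:{G,T} ∩→ {T}; cost 0
per-site changes: [4, 3, 2, 2]; total = 11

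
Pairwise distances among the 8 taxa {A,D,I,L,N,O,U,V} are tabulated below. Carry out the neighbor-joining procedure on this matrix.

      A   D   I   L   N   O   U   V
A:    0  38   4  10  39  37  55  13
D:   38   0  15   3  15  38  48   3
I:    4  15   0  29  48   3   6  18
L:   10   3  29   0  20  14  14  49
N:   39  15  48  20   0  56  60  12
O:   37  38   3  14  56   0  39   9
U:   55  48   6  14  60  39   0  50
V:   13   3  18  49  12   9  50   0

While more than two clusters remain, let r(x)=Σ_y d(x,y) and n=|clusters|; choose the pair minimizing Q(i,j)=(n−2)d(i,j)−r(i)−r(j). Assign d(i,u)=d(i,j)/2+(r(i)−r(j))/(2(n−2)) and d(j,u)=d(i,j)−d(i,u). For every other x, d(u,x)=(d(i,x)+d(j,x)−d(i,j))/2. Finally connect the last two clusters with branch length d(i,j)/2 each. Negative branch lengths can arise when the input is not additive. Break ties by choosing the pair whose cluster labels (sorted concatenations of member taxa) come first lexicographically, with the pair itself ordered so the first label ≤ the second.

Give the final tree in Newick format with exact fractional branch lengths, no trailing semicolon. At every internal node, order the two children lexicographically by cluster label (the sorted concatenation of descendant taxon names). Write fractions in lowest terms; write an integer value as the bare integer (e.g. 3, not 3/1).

step 1: merge (I,U) at d=6, Q=-359; branch lengths I→-113/12, U→185/12; new cluster IU
  updated: d(A,IU)=53/2, d(D,IU)=57/2, d(IU,L)=37/2, d(IU,N)=51, d(IU,O)=18, d(IU,V)=31
step 2: merge (IU,O) at d=18, Q=-511/2; branch lengths IU→183/20, O→177/20; new cluster IOU
  updated: d(A,IOU)=91/4, d(D,IOU)=97/4, d(IOU,L)=29/4, d(IOU,N)=89/2, d(IOU,V)=11
step 3: merge (A,L) at d=10, Q=-172; branch lengths A→147/16, L→13/16; new cluster AL
  updated: d(AL,D)=31/2, d(AL,IOU)=10, d(AL,N)=49/2, d(AL,V)=26
step 4: merge (AL,IOU) at d=10, Q=-543/4; branch lengths AL→65/24, IOU→175/24; new cluster AILOU
  updated: d(AILOU,D)=119/8, d(AILOU,N)=59/2, d(AILOU,V)=27/2
step 5: merge (AILOU,D) at d=119/8, Q=-61; branch lengths AILOU→219/16, D→19/16; new cluster ADILOU
  updated: d(ADILOU,N)=237/16, d(ADILOU,V)=13/16
step 6: merge (ADILOU,N) at d=237/16, Q=-221/8; branch lengths ADILOU→29/16, N→13; new cluster ADILNOU
  updated: d(ADILNOU,V)=-1
step 7: merge (ADILNOU,V) at d=-1; branch lengths ADILNOU→-1/2, V→-1/2; new cluster ADILNOUV
final tree: (((((A:147/16,L:13/16):65/24,((I:-113/12,U:185/12):183/20,O:177/20):175/24):219/16,D:19/16):29/16,N:13):-1/2,V:-1/2)
total length: 1163/16

(((((A:147/16,L:13/16):65/24,((I:-113/12,U:185/12):183/20,O:177/20):175/24):219/16,D:19/16):29/16,N:13):-1/2,V:-1/2)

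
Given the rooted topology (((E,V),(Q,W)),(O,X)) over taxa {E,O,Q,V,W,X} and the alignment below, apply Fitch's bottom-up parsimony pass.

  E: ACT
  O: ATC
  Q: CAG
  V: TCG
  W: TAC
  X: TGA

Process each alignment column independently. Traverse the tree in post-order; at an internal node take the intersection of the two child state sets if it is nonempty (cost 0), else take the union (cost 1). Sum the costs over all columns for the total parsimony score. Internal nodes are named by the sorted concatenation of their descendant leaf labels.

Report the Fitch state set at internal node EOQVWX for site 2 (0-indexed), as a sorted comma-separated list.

[col 0] EV: children E:{A}, V:{T} ∪→ {A,T}; cost 1
[col 0] QW: children Q:{C}, W:{T} ∪→ {C,T}; cost 1
[col 0] EQVW: children EV:{A,T}, QW:{C,T} ∩→ {T}; cost 0
[col 0] OX: children O:{A}, X:{T} ∪→ {A,T}; cost 1
[col 0] EOQVWX: children EQVW:{T}, OX:{A,T} ∩→ {T}; cost 0
[col 1] EV: children E:{C}, V:{C} ∩→ {C}; cost 0
[col 1] QW: children Q:{A}, W:{A} ∩→ {A}; cost 0
[col 1] EQVW: children EV:{C}, QW:{A} ∪→ {A,C}; cost 1
[col 1] OX: children O:{T}, X:{G} ∪→ {G,T}; cost 1
[col 1] EOQVWX: children EQVW:{A,C}, OX:{G,T} ∪→ {A,C,G,T}; cost 1
[col 2] EV: children E:{T}, V:{G} ∪→ {G,T}; cost 1
[col 2] QW: children Q:{G}, W:{C} ∪→ {C,G}; cost 1
[col 2] EQVW: children EV:{G,T}, QW:{C,G} ∩→ {G}; cost 0
[col 2] OX: children O:{C}, X:{A} ∪→ {A,C}; cost 1
[col 2] EOQVWX: children EQVW:{G}, OX:{A,C} ∪→ {A,C,G}; cost 1
per-site changes: [3, 3, 4]; total = 10

A,C,G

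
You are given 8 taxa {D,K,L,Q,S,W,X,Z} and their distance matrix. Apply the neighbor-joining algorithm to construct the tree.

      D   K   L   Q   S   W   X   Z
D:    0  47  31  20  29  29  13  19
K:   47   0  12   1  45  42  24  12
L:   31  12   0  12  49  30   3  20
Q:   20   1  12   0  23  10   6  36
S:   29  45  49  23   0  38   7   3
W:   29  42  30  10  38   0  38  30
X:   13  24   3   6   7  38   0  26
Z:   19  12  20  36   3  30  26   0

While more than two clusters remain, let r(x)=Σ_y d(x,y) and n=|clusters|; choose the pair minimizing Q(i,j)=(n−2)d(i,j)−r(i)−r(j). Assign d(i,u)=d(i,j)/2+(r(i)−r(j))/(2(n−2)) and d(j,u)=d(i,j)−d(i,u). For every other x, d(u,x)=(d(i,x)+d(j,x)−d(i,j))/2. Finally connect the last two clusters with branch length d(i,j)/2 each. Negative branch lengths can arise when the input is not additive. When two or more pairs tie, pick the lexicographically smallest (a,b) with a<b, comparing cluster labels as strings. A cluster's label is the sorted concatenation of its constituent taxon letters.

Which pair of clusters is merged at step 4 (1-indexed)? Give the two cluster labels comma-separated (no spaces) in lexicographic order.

1. join S+Z (d=3, Q=-322) ⇒ SZ; edges |S|=11/2, |Z|=-5/2
  updated: d(D,SZ)=45/2, d(K,SZ)=27, d(L,SZ)=33, d(Q,SZ)=28, d(SZ,W)=65/2, d(SZ,X)=15
2. join K+Q (d=1, Q=-225) ⇒ KQ; edges |K|=81/10, |Q|=-71/10
  updated: d(D,KQ)=33, d(KQ,L)=23/2, d(KQ,SZ)=27, d(KQ,W)=51/2, d(KQ,X)=29/2
3. join L+X (d=3, Q=-180) ⇒ LX; edges |L|=37/8, |X|=-13/8
  updated: d(D,LX)=41/2, d(KQ,LX)=23/2, d(LX,SZ)=45/2, d(LX,W)=65/2
4. join KQ+LX (d=23/2, Q=-299/2) ⇒ KLQX; edges |KQ|=89/12, |LX|=49/12
  updated: d(D,KLQX)=21, d(KLQX,SZ)=19, d(KLQX,W)=93/4
5. join D+SZ (d=45/2, Q=-203/2) ⇒ DSZ; edges |D|=87/8, |SZ|=93/8
  updated: d(DSZ,KLQX)=35/4, d(DSZ,W)=39/2
6. join DSZ+KLQX (d=35/4, Q=-103/2) ⇒ DKLQSXZ; edges |DSZ|=5/2, |KLQX|=25/4
  updated: d(DKLQSXZ,W)=17
7. join DKLQSXZ+W (d=17) ⇒ DKLQSWXZ; edges |DKLQSXZ|=17/2, |W|=17/2
final tree: (((D:87/8,(S:11/2,Z:-5/2):93/8):5/2,((K:81/10,Q:-71/10):89/12,(L:37/8,X:-13/8):49/12):25/4):17/2,W:17/2)
total length: 267/4

KQ,LX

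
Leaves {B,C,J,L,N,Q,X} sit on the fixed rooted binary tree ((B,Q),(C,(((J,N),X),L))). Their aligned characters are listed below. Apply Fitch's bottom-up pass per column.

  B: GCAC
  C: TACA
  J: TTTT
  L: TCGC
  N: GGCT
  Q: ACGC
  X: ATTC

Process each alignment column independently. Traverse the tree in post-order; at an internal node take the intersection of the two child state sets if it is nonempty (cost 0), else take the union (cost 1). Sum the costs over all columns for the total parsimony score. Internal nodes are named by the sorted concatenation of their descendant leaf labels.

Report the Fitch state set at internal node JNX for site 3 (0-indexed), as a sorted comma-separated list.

[col 0] BQ: children B:{G}, Q:{A} ∪→ {A,G}; cost 1
[col 0] JN: children J:{T}, N:{G} ∪→ {G,T}; cost 1
[col 0] JNX: children JN:{G,T}, X:{A} ∪→ {A,G,T}; cost 1
[col 0] JLNX: children JNX:{A,G,T}, L:{T} ∩→ {T}; cost 0
[col 0] CJLNX: children C:{T}, JLNX:{T} ∩→ {T}; cost 0
[col 0] BCJLNQX: children BQ:{A,G}, CJLNX:{T} ∪→ {A,G,T}; cost 1
[col 1] BQ: children B:{C}, Q:{C} ∩→ {C}; cost 0
[col 1] JN: children J:{T}, N:{G} ∪→ {G,T}; cost 1
[col 1] JNX: children JN:{G,T}, X:{T} ∩→ {T}; cost 0
[col 1] JLNX: children JNX:{T}, L:{C} ∪→ {C,T}; cost 1
[col 1] CJLNX: children C:{A}, JLNX:{C,T} ∪→ {A,C,T}; cost 1
[col 1] BCJLNQX: children BQ:{C}, CJLNX:{A,C,T} ∩→ {C}; cost 0
[col 2] BQ: children B:{A}, Q:{G} ∪→ {A,G}; cost 1
[col 2] JN: children J:{T}, N:{C} ∪→ {C,T}; cost 1
[col 2] JNX: children JN:{C,T}, X:{T} ∩→ {T}; cost 0
[col 2] JLNX: children JNX:{T}, L:{G} ∪→ {G,T}; cost 1
[col 2] CJLNX: children C:{C}, JLNX:{G,T} ∪→ {C,G,T}; cost 1
[col 2] BCJLNQX: children BQ:{A,G}, CJLNX:{C,G,T} ∩→ {G}; cost 0
[col 3] BQ: children B:{C}, Q:{C} ∩→ {C}; cost 0
[col 3] JN: children J:{T}, N:{T} ∩→ {T}; cost 0
[col 3] JNX: children JN:{T}, X:{C} ∪→ {C,T}; cost 1
[col 3] JLNX: children JNX:{C,T}, L:{C} ∩→ {C}; cost 0
[col 3] CJLNX: children C:{A}, JLNX:{C} ∪→ {A,C}; cost 1
[col 3] BCJLNQX: children BQ:{C}, CJLNX:{A,C} ∩→ {C}; cost 0
per-site changes: [4, 3, 4, 2]; total = 13

C,T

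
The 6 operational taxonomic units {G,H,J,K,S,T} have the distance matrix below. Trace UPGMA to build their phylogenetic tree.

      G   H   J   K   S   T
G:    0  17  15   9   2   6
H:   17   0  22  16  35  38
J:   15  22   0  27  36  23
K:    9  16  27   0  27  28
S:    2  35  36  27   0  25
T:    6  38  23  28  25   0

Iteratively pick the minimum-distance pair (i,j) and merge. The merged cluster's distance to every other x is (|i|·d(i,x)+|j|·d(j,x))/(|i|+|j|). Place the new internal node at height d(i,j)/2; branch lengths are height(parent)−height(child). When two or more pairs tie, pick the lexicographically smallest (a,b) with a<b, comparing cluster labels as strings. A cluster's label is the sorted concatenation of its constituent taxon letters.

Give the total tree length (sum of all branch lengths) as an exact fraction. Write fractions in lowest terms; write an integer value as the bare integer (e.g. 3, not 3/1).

163/3

step 1: merge (G,S) at d=2; branch lengths G→1, S→1; new cluster GS
  updated: d(GS,H)=26, d(GS,J)=51/2, d(GS,K)=18, d(GS,T)=31/2
step 2: merge (GS,T) at d=31/2; branch lengths GS→27/4, T→31/4; new cluster GST
  updated: d(GST,H)=30, d(GST,J)=74/3, d(GST,K)=64/3
step 3: merge (H,K) at d=16; branch lengths H→8, K→8; new cluster HK
  updated: d(GST,HK)=77/3, d(HK,J)=49/2
step 4: merge (HK,J) at d=49/2; branch lengths HK→17/4, J→49/4; new cluster HJK
  updated: d(GST,HJK)=76/3
step 5: merge (GST,HJK) at d=76/3; branch lengths GST→59/12, HJK→5/12; new cluster GHJKST
final tree: (((G:1,S:1):27/4,T:31/4):59/12,((H:8,K:8):17/4,J:49/4):5/12)
total length: 163/3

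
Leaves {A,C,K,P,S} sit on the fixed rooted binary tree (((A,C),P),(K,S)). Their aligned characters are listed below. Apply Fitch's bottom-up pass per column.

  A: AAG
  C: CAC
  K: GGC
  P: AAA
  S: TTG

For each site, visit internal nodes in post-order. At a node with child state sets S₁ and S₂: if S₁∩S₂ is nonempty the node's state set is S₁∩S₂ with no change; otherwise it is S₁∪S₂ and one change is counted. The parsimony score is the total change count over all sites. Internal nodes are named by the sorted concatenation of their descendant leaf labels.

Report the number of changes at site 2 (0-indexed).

site 0, node AC: A={A} ∪ C={C} → {A,C} (+1)
site 0, node ACP: AC={A,C} ∩ P={A} → {A} (+0)
site 0, node KS: K={G} ∪ S={T} → {G,T} (+1)
site 0, node ACKPS: ACP={A} ∪ KS={G,T} → {A,G,T} (+1)
site 1, node AC: A={A} ∩ C={A} → {A} (+0)
site 1, node ACP: AC={A} ∩ P={A} → {A} (+0)
site 1, node KS: K={G} ∪ S={T} → {G,T} (+1)
site 1, node ACKPS: ACP={A} ∪ KS={G,T} → {A,G,T} (+1)
site 2, node AC: A={G} ∪ C={C} → {C,G} (+1)
site 2, node ACP: AC={C,G} ∪ P={A} → {A,C,G} (+1)
site 2, node KS: K={C} ∪ S={G} → {C,G} (+1)
site 2, node ACKPS: ACP={A,C,G} ∩ KS={C,G} → {C,G} (+0)
per-site changes: [3, 2, 3]; total = 8

3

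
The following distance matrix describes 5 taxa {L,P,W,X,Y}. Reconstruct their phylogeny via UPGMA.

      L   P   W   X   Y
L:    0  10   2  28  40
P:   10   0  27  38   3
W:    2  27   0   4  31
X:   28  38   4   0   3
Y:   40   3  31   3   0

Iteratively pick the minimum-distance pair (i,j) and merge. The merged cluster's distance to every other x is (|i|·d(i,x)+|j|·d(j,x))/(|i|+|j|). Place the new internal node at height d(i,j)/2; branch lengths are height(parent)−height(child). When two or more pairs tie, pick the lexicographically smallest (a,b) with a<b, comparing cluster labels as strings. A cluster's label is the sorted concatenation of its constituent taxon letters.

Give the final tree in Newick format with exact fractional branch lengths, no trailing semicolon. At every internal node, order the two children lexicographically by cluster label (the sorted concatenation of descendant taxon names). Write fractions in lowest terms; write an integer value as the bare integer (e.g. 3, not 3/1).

(((L:1,W:1):7,X:8):53/12,(P:3/2,Y:3/2):131/12)

1. join L+W (d=2) ⇒ LW; edges |L|=1, |W|=1
  updated: d(LW,P)=37/2, d(LW,X)=16, d(LW,Y)=71/2
2. join P+Y (d=3) ⇒ PY; edges |P|=3/2, |Y|=3/2
  updated: d(LW,PY)=27, d(PY,X)=41/2
3. join LW+X (d=16) ⇒ LWX; edges |LW|=7, |X|=8
  updated: d(LWX,PY)=149/6
4. join LWX+PY (d=149/6) ⇒ LPWXY; edges |LWX|=53/12, |PY|=131/12
final tree: (((L:1,W:1):7,X:8):53/12,(P:3/2,Y:3/2):131/12)
total length: 106/3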